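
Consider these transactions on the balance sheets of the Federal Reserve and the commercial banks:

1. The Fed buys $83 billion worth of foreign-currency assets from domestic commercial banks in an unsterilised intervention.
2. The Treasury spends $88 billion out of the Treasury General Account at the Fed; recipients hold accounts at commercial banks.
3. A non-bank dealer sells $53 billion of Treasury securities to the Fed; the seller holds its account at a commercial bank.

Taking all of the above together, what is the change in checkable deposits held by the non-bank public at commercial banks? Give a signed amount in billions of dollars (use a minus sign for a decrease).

FX purchase $83 billion: the counterparty is a bank, so public deposits are unchanged → 0.
Government spending $88 billion: non-bank counterparties' bank balances rise → +$88B.
Asset purchase (from non-banks) $53 billion: non-bank counterparties' bank balances rise → +$53B.
Net: 0 + 88 + 53 = +$141 billion.

+$141 billion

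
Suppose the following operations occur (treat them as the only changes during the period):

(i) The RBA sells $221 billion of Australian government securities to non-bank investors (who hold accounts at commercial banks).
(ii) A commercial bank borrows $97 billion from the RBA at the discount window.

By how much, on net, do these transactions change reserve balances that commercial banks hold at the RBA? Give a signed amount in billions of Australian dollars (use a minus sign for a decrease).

Asset sale (to non-banks) $221 billion: the non-bank buyers' banks settle from reserves → −$221B.
Discount-window loan $97 billion: the loan is credited to the bank's reserve account → +$97B.
Net: −221 + 97 = -$124 billion.

-$124 billion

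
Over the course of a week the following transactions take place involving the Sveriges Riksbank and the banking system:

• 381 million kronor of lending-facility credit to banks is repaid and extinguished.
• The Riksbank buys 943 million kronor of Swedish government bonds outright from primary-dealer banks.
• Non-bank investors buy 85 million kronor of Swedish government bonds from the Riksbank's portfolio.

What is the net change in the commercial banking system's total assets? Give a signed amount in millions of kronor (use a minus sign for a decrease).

-466 million

Riksbank balance sheet:
  Assets:      Securities +858M, Loans to banks −381M
  Liabilities: Bank reserves +477M
Commercial banking system:
  Assets:      Reserves at CB +477M, Securities −943M
  Liabilities: Checkable deposits −85M, Borrowings from CB −381M
Change in total bank assets = -466 million.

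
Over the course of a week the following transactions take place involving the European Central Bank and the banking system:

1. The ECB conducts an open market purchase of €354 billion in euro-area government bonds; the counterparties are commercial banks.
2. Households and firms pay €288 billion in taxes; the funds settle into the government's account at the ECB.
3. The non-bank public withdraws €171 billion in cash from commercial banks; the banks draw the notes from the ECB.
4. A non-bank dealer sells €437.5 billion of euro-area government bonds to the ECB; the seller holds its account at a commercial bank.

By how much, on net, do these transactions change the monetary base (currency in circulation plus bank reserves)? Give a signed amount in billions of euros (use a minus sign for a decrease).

+€503.5 billion

OMO purchase (from banks) €354 billion: ECB balance sheet expands → +€354B.
Government account inflow €288 billion: reserves shift to a non-base liability → −€288B.
Currency withdrawal €171 billion: just a shift between currency and reserves — both are base money → 0.
Asset purchase (from non-banks) €437.5 billion: ECB balance sheet expands → +€437.5B.
Net: 354 − 288 + 0 + 437.5 = +€503.5 billion.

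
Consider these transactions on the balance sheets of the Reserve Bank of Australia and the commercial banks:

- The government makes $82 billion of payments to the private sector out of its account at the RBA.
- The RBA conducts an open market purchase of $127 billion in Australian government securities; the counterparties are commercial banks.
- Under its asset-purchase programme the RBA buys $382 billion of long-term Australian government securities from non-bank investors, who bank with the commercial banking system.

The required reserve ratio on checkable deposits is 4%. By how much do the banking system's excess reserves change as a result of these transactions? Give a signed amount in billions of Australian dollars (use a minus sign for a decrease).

Government spending $82 billion: reserves +$82B, deposits +$82B.
OMO purchase (from banks) $127 billion: reserves +$127B, deposits 0.
Asset purchase (from non-banks) $382 billion: reserves +$382B, deposits +$382B.
Totals: Δreserves = +$591B, Δdeposits = +$464B.
Δrequired reserves = 4% × +$464B = +$18.56B.
Δexcess reserves = Δreserves − Δrequired = +$591B − (+$18.56B) = +$572.44 billion.

+$572.44 billion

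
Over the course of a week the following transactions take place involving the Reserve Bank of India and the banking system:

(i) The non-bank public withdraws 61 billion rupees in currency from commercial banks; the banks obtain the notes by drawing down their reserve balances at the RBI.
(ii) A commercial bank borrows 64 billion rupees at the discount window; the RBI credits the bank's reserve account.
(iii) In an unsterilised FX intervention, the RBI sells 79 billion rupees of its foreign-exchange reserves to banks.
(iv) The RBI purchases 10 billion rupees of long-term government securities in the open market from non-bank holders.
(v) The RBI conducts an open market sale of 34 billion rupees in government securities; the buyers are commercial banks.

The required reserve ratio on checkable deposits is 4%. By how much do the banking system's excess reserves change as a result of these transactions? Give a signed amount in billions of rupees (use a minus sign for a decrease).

-97.96 billion

Currency withdrawal 61 billion rupees: reserves −61B, deposits −61B.
Discount-window loan 64 billion rupees: reserves +64B, deposits 0.
FX sale 79 billion rupees: reserves −79B, deposits 0.
Asset purchase (from non-banks) 10 billion rupees: reserves +10B, deposits +10B.
OMO sale (to banks) 34 billion rupees: reserves −34B, deposits 0.
Totals: Δreserves = −100B, Δdeposits = −51B.
Δrequired reserves = 4% × −51B = −2.04B.
Δexcess reserves = Δreserves − Δrequired = −100B − (−2.04B) = -97.96 billion.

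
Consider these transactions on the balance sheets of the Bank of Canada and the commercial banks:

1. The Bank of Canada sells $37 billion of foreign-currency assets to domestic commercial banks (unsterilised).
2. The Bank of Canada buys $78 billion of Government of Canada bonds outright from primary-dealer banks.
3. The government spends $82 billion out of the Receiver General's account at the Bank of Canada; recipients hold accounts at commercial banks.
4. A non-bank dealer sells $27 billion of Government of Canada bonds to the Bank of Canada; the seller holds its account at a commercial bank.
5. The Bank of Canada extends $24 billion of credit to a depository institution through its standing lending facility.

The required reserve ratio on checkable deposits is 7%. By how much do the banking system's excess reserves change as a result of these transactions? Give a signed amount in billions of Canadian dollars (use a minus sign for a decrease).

+$166.37 billion

FX sale $37 billion: reserves −$37B, deposits 0.
OMO purchase (from banks) $78 billion: reserves +$78B, deposits 0.
Government spending $82 billion: reserves +$82B, deposits +$82B.
Asset purchase (from non-banks) $27 billion: reserves +$27B, deposits +$27B.
Discount-window loan $24 billion: reserves +$24B, deposits 0.
Totals: Δreserves = +$174B, Δdeposits = +$109B.
Δrequired reserves = 7% × +$109B = +$7.63B.
Δexcess reserves = Δreserves − Δrequired = +$174B − (+$7.63B) = +$166.37 billion.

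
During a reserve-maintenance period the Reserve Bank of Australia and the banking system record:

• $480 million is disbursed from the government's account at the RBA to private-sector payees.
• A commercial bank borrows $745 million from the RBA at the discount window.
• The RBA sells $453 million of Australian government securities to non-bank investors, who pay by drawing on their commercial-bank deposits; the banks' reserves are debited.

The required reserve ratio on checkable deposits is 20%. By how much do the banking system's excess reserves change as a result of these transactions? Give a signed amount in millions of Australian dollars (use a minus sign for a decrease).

Government spending $480 million: reserves +$480M, deposits +$480M.
Discount-window loan $745 million: reserves +$745M, deposits 0.
Asset sale (to non-banks) $453 million: reserves −$453M, deposits −$453M.
Totals: Δreserves = +$772M, Δdeposits = +$27M.
Δrequired reserves = 20% × +$27M = +$5.4M.
Δexcess reserves = Δreserves − Δrequired = +$772M − (+$5.4M) = +$766.6 million.

+$766.6 million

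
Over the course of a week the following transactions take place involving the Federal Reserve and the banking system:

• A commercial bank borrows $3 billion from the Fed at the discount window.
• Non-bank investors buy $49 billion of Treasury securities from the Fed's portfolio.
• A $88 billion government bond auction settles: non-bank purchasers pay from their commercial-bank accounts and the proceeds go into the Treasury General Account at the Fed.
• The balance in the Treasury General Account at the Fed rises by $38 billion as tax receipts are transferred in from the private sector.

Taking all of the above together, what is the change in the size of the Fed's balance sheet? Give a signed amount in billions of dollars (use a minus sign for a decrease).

Discount-window loan $3 billion: a Fed asset is acquired → +$3B.
Asset sale (to non-banks) $49 billion: a Fed asset is shed → −$49B.
Government account inflow $88 billion: only the composition of liabilities changes → 0.
Government account inflow $38 billion: only the composition of liabilities changes → 0.
Net: 3 − 49 + 0 + 0 = -$46 billion.

-$46 billion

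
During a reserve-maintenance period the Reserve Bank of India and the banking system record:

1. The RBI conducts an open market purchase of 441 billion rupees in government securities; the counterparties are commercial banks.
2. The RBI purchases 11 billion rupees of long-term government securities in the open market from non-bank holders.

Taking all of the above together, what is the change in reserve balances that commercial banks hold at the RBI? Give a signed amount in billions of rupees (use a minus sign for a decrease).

RBI balance sheet:
  Assets:      Securities +452B
  Liabilities: Bank reserves +452B
Commercial banking system:
  Assets:      Reserves at CB +452B, Securities −441B
  Liabilities: Checkable deposits +11B
So the change in reserve balances that commercial banks hold at the RBI is +452 billion.

+452 billion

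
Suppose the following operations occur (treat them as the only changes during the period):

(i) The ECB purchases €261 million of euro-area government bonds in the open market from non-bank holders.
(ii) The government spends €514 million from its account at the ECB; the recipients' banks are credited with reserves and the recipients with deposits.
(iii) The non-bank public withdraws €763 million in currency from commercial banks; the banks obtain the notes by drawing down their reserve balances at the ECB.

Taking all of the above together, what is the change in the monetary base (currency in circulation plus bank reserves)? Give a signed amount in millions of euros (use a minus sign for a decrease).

+€775 million

Asset purchase (from non-banks) €261 million: ECB balance sheet expands → +€261M.
Government spending €514 million: a non-base liability converts back to reserves → +€514M.
Currency withdrawal €763 million: just a shift between currency and reserves — both are base money → 0.
Net: 261 + 514 + 0 = +€775 million.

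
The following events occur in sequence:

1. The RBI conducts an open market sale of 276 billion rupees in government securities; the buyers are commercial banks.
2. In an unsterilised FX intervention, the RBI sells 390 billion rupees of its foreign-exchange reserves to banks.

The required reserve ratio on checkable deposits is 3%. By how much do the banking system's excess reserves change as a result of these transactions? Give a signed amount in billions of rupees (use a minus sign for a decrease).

OMO sale (to banks) 276 billion rupees: reserves −276B, deposits 0.
FX sale 390 billion rupees: reserves −390B, deposits 0.
Totals: Δreserves = −666B, Δdeposits = 0.
Δrequired reserves = 3% × 0 = 0.
Δexcess reserves = Δreserves − Δrequired = −666B − (0) = -666 billion.

-666 billion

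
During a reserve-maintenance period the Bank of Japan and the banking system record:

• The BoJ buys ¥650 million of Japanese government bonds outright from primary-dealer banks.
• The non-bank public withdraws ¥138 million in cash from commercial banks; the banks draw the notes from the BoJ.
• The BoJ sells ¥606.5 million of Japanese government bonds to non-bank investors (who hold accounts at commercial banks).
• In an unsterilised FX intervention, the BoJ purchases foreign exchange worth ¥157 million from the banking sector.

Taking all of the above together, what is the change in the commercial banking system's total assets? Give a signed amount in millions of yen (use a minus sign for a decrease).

OMO purchase (from banks) ¥650 million: just an asset swap on bank balance sheets → 0.
Currency withdrawal ¥138 million: bank balance sheets shrink → −¥138M.
Asset sale (to non-banks) ¥606.5 million: bank balance sheets shrink → −¥606.5M.
FX purchase ¥157 million: just an asset swap on bank balance sheets → 0.
Net: 0 − 138 − 606.5 + 0 = -¥744.5 million.

-¥744.5 million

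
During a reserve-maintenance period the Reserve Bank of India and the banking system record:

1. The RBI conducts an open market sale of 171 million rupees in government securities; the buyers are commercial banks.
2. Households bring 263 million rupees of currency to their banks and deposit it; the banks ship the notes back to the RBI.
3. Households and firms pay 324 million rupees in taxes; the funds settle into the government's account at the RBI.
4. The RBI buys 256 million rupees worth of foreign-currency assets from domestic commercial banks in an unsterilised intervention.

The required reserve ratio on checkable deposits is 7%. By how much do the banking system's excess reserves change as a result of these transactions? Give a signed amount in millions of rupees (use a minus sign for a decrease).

+28.27 million

OMO sale (to banks) 171 million rupees: reserves −171M, deposits 0.
Currency deposit 263 million rupees: reserves +263M, deposits +263M.
Government account inflow 324 million rupees: reserves −324M, deposits −324M.
FX purchase 256 million rupees: reserves +256M, deposits 0.
Totals: Δreserves = +24M, Δdeposits = −61M.
Δrequired reserves = 7% × −61M = −4.27M.
Δexcess reserves = Δreserves − Δrequired = +24M − (−4.27M) = +28.27 million.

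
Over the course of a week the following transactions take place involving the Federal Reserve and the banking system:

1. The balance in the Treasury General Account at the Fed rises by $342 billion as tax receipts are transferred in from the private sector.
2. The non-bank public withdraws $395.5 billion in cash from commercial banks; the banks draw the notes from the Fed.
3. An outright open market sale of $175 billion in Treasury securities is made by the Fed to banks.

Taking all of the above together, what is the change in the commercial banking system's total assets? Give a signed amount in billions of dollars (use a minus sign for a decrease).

Government account inflow $342 billion: bank balance sheets shrink → −$342B.
Currency withdrawal $395.5 billion: bank balance sheets shrink → −$395.5B.
OMO sale (to banks) $175 billion: just an asset swap on bank balance sheets → 0.
Net: −342 − 395.5 + 0 = -$737.5 billion.

-$737.5 billion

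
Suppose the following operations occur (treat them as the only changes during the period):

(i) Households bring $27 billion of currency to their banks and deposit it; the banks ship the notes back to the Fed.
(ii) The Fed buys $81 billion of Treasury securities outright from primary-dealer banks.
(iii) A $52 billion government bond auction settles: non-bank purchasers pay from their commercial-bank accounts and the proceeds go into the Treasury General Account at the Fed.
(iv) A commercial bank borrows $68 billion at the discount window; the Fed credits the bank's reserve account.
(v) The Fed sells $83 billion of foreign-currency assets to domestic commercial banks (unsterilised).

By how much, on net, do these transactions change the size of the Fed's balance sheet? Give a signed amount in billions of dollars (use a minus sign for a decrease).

Currency deposit $27 billion: only the composition of liabilities changes → 0.
OMO purchase (from banks) $81 billion: a Fed asset is acquired → +$81B.
Government account inflow $52 billion: only the composition of liabilities changes → 0.
Discount-window loan $68 billion: a Fed asset is acquired → +$68B.
FX sale $83 billion: a Fed asset is shed → −$83B.
Net: 0 + 81 + 0 + 68 − 83 = +$66 billion.

+$66 billion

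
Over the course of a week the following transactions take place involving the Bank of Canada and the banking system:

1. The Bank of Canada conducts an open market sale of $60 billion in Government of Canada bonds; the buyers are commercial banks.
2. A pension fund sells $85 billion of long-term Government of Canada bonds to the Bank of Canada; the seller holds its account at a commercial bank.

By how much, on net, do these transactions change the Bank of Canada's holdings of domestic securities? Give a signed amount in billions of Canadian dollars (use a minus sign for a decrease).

+$25 billion

OMO sale (to banks) $60 billion: securities removed from the Bank of Canada's portfolio → −$60B.
Asset purchase (from non-banks) $85 billion: securities added to the Bank of Canada's portfolio → +$85B.
Net: −60 + 85 = +$25 billion.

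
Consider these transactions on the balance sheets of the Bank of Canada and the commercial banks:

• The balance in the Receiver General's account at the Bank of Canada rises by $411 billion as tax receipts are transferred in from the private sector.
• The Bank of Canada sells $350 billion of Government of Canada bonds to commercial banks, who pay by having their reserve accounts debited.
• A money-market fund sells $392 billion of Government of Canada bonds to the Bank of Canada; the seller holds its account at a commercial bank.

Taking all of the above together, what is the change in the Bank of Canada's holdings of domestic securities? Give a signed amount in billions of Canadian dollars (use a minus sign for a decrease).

+$42 billion

Government account inflow $411 billion: the Bank of Canada's securities portfolio is untouched → 0.
OMO sale (to banks) $350 billion: securities removed from the Bank of Canada's portfolio → −$350B.
Asset purchase (from non-banks) $392 billion: securities added to the Bank of Canada's portfolio → +$392B.
Net: 0 − 350 + 392 = +$42 billion.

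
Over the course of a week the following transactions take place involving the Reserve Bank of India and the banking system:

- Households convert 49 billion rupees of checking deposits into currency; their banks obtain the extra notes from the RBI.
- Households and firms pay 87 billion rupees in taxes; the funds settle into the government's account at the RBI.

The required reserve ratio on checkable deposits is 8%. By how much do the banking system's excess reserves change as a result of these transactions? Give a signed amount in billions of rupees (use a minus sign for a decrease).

-125.12 billion

Currency withdrawal 49 billion rupees: reserves −49B, deposits −49B.
Government account inflow 87 billion rupees: reserves −87B, deposits −87B.
Totals: Δreserves = −136B, Δdeposits = −136B.
Δrequired reserves = 8% × −136B = −10.88B.
Δexcess reserves = Δreserves − Δrequired = −136B − (−10.88B) = -125.12 billion.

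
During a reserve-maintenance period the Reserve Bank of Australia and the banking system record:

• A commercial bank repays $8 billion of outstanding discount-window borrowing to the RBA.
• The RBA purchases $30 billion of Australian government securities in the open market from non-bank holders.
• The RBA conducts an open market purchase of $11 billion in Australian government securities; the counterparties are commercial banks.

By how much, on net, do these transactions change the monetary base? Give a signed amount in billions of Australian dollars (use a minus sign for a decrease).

+$33 billion

Discount-window repayment $8 billion: RBA balance sheet contracts → −$8B.
Asset purchase (from non-banks) $30 billion: RBA balance sheet expands → +$30B.
OMO purchase (from banks) $11 billion: RBA balance sheet expands → +$11B.
Net: −8 + 30 + 11 = +$33 billion.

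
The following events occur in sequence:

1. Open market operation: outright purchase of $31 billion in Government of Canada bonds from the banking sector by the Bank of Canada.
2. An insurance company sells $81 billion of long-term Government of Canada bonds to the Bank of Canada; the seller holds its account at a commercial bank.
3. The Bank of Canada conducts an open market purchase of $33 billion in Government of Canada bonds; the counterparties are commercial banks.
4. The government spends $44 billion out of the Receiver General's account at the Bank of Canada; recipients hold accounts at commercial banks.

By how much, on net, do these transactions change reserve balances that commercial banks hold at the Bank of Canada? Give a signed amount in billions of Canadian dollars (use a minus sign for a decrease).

+$189 billion

OMO purchase (from banks) $31 billion: the Bank of Canada pays by crediting reserve accounts → +$31B.
Asset purchase (from non-banks) $81 billion: the Bank of Canada pays by crediting reserve accounts → +$81B.
OMO purchase (from banks) $33 billion: the Bank of Canada pays by crediting reserve accounts → +$33B.
Government spending $44 billion: government payments flow into bank reserve accounts → +$44B.
Net: 31 + 81 + 33 + 44 = +$189 billion.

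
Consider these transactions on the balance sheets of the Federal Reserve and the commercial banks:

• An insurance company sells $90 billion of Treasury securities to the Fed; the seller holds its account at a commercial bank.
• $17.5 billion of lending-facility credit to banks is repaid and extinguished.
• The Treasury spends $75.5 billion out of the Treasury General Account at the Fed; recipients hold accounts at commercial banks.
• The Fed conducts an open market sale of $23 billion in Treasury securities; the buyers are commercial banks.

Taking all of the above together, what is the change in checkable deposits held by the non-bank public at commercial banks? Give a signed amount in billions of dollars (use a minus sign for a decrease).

+$165.5 billion

Fed balance sheet:
  Assets:      Securities +$67B, Loans to banks −$17.5B
  Liabilities: Bank reserves +$125B, Government deposits −$75.5B
Commercial banking system:
  Assets:      Reserves at CB +$125B, Securities +$23B
  Liabilities: Checkable deposits +$165.5B, Borrowings from CB −$17.5B
So the change in checkable deposits held by the non-bank public at commercial banks is +$165.5 billion.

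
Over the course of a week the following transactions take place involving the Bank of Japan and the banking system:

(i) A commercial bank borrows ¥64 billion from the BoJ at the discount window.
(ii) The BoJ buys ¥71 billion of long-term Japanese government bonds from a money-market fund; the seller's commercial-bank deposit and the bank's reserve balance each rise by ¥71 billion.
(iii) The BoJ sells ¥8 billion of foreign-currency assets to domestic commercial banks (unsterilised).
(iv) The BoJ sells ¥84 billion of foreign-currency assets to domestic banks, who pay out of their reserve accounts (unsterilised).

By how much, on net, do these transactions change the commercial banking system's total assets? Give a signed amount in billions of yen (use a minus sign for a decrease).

+¥135 billion

Discount-window loan ¥64 billion: bank balance sheets expand → +¥64B.
Asset purchase (from non-banks) ¥71 billion: bank balance sheets expand → +¥71B.
FX sale ¥8 billion: just an asset swap on bank balance sheets → 0.
FX sale ¥84 billion: just an asset swap on bank balance sheets → 0.
Net: 64 + 71 + 0 + 0 = +¥135 billion.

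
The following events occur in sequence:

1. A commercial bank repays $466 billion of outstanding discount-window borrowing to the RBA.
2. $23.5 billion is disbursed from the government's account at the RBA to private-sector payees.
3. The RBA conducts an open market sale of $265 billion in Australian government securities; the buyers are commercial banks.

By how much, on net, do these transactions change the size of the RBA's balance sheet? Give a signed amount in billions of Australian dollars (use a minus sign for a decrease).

-$731 billion

RBA balance sheet:
  Assets:      Securities −$265B, Loans to banks −$466B
  Liabilities: Bank reserves −$707.5B, Government deposits −$23.5B
Change in total RBA assets = -$731 billion.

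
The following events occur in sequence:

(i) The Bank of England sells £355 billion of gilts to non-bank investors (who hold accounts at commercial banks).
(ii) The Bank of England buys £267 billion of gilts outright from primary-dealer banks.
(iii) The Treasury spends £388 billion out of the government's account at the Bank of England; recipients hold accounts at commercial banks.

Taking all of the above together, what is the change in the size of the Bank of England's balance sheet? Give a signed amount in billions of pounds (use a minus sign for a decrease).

Asset sale (to non-banks) £355 billion: a Bank of England asset is shed → −£355B.
OMO purchase (from banks) £267 billion: a Bank of England asset is acquired → +£267B.
Government spending £388 billion: only the composition of liabilities changes → 0.
Net: −355 + 267 + 0 = -£88 billion.

-£88 billion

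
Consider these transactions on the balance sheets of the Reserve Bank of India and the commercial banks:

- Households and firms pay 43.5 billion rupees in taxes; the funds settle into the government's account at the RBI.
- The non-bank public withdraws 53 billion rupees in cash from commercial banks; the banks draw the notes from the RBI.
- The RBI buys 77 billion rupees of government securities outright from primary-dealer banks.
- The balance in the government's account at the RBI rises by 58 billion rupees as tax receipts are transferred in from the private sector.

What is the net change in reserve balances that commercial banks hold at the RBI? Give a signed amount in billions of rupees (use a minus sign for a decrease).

-77.5 billion

Government account inflow 43.5 billion rupees: funds move from bank reserves into the government account → −43.5B.
Currency withdrawal 53 billion rupees: banks swap reserves for currency → −53B.
OMO purchase (from banks) 77 billion rupees: the RBI pays by crediting reserve accounts → +77B.
Government account inflow 58 billion rupees: funds move from bank reserves into the government account → −58B.
Net: −43.5 − 53 + 77 − 58 = -77.5 billion.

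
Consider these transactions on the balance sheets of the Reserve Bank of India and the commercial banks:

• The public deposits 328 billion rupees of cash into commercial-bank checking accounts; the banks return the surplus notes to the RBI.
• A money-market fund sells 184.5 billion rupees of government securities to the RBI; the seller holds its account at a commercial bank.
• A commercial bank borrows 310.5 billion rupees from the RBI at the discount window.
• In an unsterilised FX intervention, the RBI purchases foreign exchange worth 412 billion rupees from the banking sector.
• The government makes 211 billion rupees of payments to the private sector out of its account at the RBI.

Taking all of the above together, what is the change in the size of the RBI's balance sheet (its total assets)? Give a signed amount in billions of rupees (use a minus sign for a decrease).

+907 billion

Currency deposit 328 billion rupees: only the composition of liabilities changes → 0.
Asset purchase (from non-banks) 184.5 billion rupees: an RBI asset is acquired → +184.5B.
Discount-window loan 310.5 billion rupees: an RBI asset is acquired → +310.5B.
FX purchase 412 billion rupees: an RBI asset is acquired → +412B.
Government spending 211 billion rupees: only the composition of liabilities changes → 0.
Net: 0 + 184.5 + 310.5 + 412 + 0 = +907 billion.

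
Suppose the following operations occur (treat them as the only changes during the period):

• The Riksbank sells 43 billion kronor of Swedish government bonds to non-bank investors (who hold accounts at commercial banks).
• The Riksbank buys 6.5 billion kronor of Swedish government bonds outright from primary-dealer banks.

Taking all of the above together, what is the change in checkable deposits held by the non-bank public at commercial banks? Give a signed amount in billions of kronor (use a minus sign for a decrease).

Asset sale (to non-banks) 43 billion kronor: non-bank counterparties' bank balances fall → −43B.
OMO purchase (from banks) 6.5 billion kronor: the counterparty is a bank, so public deposits are unchanged → 0.
Net: −43 + 0 = -43 billion.

-43 billion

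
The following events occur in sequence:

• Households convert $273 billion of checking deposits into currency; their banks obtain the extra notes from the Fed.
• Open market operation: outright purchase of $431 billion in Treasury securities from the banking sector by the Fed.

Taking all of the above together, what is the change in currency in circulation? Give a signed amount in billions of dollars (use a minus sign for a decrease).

+$273 billion

Fed balance sheet:
  Assets:      Securities +$431B
  Liabilities: Bank reserves +$158B, Currency in circulation +$273B
Commercial banking system:
  Assets:      Reserves at CB +$158B, Securities −$431B
  Liabilities: Checkable deposits −$273B
So the change in currency in circulation is +$273 billion.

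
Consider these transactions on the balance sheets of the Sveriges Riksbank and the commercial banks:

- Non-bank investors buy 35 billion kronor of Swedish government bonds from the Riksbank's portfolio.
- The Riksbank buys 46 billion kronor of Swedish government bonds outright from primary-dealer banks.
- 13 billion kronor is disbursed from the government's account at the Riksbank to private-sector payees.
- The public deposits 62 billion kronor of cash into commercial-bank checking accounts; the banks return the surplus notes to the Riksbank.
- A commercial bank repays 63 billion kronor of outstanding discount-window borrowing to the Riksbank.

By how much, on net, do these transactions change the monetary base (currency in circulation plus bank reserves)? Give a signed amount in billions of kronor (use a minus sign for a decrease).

Riksbank balance sheet:
  Assets:      Securities +11B, Loans to banks −63B
  Liabilities: Bank reserves +23B, Currency in circulation −62B, Government deposits −13B
Commercial banking system:
  Assets:      Reserves at CB +23B, Securities −46B
  Liabilities: Checkable deposits +40B, Borrowings from CB −63B
Monetary base = currency + reserves: −62B + (+23B) = -39 billion.

-39 billion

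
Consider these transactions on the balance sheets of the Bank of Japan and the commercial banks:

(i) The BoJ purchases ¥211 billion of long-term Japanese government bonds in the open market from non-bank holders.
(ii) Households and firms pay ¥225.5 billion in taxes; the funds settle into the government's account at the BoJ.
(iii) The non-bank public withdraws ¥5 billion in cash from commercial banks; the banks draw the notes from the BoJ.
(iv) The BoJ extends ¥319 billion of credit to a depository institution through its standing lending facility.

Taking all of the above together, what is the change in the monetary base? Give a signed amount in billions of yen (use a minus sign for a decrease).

+¥304.5 billion

Asset purchase (from non-banks) ¥211 billion: BoJ balance sheet expands → +¥211B.
Government account inflow ¥225.5 billion: reserves shift to a non-base liability → −¥225.5B.
Currency withdrawal ¥5 billion: just a shift between currency and reserves — both are base money → 0.
Discount-window loan ¥319 billion: BoJ balance sheet expands → +¥319B.
Net: 211 − 225.5 + 0 + 319 = +¥304.5 billion.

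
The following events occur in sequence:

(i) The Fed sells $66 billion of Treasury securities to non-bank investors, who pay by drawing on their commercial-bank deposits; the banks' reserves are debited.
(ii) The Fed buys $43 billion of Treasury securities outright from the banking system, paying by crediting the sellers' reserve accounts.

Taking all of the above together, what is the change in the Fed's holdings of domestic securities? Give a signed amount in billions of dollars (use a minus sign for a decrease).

-$23 billion

Asset sale (to non-banks) $66 billion: securities removed from the Fed's portfolio → −$66B.
OMO purchase (from banks) $43 billion: securities added to the Fed's portfolio → +$43B.
Net: −66 + 43 = -$23 billion.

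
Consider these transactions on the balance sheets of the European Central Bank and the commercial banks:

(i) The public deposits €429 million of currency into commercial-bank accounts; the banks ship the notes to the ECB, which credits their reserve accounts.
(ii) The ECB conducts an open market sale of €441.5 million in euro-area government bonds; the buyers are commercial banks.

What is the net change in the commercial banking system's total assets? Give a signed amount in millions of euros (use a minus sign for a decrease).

+€429 million

ECB balance sheet:
  Assets:      Securities −€441.5M
  Liabilities: Bank reserves −€12.5M, Currency in circulation −€429M
Commercial banking system:
  Assets:      Reserves at CB −€12.5M, Securities +€441.5M
  Liabilities: Checkable deposits +€429M
Change in total bank assets = +€429 million.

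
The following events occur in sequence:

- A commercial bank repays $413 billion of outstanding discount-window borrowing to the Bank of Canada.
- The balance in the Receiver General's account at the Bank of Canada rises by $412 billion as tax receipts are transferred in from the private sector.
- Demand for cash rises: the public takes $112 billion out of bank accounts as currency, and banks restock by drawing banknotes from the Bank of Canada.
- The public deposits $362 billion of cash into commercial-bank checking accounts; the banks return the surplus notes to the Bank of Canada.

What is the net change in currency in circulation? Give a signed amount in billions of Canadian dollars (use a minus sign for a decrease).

-$250 billion

Discount-window repayment $413 billion: no currency enters or leaves circulation → 0.
Government account inflow $412 billion: no currency enters or leaves circulation → 0.
Currency withdrawal $112 billion: notes leave the central bank → +$112B.
Currency deposit $362 billion: notes return to the central bank → −$362B.
Net: 0 + 0 + 112 − 362 = -$250 billion.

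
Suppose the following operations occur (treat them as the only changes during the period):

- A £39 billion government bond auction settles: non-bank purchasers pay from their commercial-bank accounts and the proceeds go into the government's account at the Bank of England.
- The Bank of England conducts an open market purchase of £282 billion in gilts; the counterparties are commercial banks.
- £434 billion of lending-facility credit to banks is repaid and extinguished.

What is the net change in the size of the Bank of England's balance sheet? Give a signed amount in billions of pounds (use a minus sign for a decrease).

Government account inflow £39 billion: only the composition of liabilities changes → 0.
OMO purchase (from banks) £282 billion: a Bank of England asset is acquired → +£282B.
Discount-window repayment £434 billion: a Bank of England asset is shed → −£434B.
Net: 0 + 282 − 434 = -£152 billion.

-£152 billion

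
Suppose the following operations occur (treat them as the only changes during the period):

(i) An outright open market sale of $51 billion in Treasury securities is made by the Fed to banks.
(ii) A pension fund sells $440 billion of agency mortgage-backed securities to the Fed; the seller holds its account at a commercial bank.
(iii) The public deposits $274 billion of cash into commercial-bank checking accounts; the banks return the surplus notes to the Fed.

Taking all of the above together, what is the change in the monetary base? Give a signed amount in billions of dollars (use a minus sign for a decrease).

+$389 billion

OMO sale (to banks) $51 billion: Fed balance sheet contracts → −$51B.
Asset purchase (from non-banks) $440 billion: Fed balance sheet expands → +$440B.
Currency deposit $274 billion: just a shift between currency and reserves — both are base money → 0.
Net: −51 + 440 + 0 = +$389 billion.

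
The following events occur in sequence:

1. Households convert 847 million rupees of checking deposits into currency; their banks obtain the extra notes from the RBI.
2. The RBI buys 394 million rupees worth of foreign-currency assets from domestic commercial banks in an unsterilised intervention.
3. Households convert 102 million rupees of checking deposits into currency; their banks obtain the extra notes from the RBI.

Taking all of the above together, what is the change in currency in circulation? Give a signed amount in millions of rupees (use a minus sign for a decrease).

+949 million

RBI balance sheet:
  Assets:      Foreign assets +394M
  Liabilities: Bank reserves −555M, Currency in circulation +949M
So the change in currency in circulation is +949 million.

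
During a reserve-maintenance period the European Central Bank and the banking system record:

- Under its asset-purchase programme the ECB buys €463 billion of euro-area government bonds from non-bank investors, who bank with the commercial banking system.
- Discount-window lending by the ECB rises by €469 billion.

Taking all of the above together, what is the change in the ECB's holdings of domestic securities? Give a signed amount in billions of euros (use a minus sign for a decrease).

ECB balance sheet:
  Assets:      Securities +€463B, Loans to banks +€469B
  Liabilities: Bank reserves +€932B
So the change in the ECB's holdings of domestic securities is +€463 billion.

+€463 billion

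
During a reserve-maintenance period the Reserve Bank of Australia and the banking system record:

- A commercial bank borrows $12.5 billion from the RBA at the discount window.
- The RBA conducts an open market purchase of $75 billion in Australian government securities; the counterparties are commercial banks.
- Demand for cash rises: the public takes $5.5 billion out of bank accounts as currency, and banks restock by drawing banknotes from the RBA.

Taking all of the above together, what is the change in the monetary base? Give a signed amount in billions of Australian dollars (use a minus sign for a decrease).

RBA balance sheet:
  Assets:      Securities +$75B, Loans to banks +$12.5B
  Liabilities: Bank reserves +$82B, Currency in circulation +$5.5B
Monetary base = currency + reserves: +$5.5B + (+$82B) = +$87.5 billion.

+$87.5 billion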